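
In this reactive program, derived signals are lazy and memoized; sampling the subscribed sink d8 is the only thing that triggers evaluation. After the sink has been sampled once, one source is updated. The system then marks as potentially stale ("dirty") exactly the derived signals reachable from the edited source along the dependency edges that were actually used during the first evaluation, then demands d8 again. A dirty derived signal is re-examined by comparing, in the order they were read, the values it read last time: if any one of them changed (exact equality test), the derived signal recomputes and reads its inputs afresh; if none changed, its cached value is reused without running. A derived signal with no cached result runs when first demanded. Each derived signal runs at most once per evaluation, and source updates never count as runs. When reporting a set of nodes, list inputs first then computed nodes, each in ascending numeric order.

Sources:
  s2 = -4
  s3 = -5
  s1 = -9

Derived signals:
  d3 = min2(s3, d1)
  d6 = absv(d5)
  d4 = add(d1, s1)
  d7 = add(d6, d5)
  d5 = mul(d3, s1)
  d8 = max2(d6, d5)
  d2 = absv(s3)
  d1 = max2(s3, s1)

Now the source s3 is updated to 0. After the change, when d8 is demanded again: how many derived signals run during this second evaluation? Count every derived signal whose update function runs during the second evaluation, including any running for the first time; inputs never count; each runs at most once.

5 derived signals run: d1, d3, d5, d6, d8.

First demand of the output computes:
  d1 = max2(-5, -9) = -5
  d3 = min2(-5, -5) = -5
  d5 = mul(-5, -9) = 45
  d6 = absv(45) = 45
  d8 = max2(45, 45) = 45

After the edit, cleaning proceeds:
  d1: a read changed (s3 -5->0) — executes, giving 0.
  d3: a read changed (s3 -5->0; d1 -5->0) — executes, giving 0.
  d5: a read changed (d3 -5->0) — executes, giving 0.
  d6: a read changed (d5 45->0) — executes, giving 0.
  d8: a read changed (d6 45->0; d5 45->0) — executes, giving 0.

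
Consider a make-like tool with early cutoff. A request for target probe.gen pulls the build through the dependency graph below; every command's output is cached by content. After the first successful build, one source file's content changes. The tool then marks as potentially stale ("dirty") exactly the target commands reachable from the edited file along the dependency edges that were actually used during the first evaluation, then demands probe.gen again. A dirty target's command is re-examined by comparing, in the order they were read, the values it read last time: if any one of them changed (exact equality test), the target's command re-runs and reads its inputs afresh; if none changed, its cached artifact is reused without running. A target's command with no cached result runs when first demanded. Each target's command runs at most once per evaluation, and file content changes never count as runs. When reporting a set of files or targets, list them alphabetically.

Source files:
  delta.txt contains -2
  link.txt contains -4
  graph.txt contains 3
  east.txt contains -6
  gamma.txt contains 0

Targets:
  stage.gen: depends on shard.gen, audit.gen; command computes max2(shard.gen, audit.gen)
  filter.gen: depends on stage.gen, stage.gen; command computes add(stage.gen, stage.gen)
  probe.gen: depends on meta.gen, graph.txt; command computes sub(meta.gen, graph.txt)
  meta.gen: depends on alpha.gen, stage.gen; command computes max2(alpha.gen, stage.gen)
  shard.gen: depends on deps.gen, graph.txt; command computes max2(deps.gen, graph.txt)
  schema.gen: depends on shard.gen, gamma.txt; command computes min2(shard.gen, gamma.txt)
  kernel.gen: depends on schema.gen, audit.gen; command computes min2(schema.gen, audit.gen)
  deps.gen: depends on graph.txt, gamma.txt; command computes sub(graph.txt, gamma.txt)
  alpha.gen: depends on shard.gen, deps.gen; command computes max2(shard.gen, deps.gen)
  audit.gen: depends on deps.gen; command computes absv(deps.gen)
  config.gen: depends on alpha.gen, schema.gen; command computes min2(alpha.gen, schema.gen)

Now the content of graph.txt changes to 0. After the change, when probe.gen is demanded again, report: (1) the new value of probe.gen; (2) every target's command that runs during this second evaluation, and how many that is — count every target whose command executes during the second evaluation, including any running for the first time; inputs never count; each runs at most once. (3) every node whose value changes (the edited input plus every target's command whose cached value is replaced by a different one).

Demanding probe.gen again yields 0.
7 target commands run: alpha.gen, audit.gen, deps.gen, meta.gen, probe.gen, shard.gen, stage.gen.
The nodes whose values change: alpha.gen, audit.gen, deps.gen, graph.txt, meta.gen, shard.gen, stage.gen.

First demand of the output computes:
  deps.gen = sub(3, 0) = 3
  audit.gen = absv(3) = 3
  shard.gen = max2(3, 3) = 3
  alpha.gen = max2(3, 3) = 3
  stage.gen = max2(3, 3) = 3
  meta.gen = max2(3, 3) = 3
  probe.gen = sub(3, 3) = 0

After the edit, cleaning proceeds:
  deps.gen: a read changed (graph.txt 3->0) — executes, giving 0.
  audit.gen: a read changed (deps.gen 3->0) — executes, giving 0.
  shard.gen: a read changed (deps.gen 3->0; graph.txt 3->0) — executes, giving 0.
  alpha.gen: a read changed (shard.gen 3->0; deps.gen 3->0) — executes, giving 0.
  stage.gen: a read changed (shard.gen 3->0; audit.gen 3->0) — executes, giving 0.
  meta.gen: a read changed (alpha.gen 3->0; stage.gen 3->0) — executes, giving 0.
  probe.gen: a read changed (meta.gen 3->0; graph.txt 3->0) — executes, giving 0 — identical to its old value.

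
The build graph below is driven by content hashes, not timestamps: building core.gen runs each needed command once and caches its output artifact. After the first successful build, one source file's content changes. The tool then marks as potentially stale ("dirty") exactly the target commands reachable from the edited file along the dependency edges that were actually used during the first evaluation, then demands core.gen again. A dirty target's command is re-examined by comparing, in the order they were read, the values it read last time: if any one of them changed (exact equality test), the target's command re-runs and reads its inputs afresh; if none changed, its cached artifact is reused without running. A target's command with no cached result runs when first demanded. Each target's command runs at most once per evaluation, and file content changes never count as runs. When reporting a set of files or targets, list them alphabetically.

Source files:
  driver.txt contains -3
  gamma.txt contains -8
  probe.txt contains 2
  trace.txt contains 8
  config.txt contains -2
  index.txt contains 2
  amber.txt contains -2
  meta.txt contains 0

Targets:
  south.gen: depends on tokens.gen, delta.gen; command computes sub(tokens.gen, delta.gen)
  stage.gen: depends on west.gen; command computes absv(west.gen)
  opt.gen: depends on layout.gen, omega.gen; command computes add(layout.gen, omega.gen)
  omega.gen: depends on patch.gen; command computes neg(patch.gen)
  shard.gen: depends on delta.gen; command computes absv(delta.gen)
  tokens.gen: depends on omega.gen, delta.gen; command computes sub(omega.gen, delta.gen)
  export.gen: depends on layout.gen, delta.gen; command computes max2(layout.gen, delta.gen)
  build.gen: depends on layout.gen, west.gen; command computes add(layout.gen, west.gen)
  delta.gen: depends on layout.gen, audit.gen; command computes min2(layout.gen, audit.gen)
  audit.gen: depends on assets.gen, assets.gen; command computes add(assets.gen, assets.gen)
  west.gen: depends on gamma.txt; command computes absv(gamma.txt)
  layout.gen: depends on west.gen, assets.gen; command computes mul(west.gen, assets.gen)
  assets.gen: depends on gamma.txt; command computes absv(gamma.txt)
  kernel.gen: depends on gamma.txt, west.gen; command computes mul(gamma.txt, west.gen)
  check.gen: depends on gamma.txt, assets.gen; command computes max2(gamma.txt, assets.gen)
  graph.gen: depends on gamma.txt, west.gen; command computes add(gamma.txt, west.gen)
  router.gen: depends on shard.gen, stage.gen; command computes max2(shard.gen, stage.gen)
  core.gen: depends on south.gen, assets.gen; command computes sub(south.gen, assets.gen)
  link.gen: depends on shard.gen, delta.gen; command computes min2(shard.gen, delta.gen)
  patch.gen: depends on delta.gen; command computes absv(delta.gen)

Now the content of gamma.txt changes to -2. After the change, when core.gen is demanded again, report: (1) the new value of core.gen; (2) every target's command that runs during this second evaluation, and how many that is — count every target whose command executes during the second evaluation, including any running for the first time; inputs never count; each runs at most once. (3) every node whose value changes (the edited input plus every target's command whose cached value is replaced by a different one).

Initial pass — values computed on the first demand:
  assets.gen = absv(-8) = 8
  audit.gen = add(8, 8) = 16
  west.gen = absv(-8) = 8
  layout.gen = mul(8, 8) = 64
  delta.gen = min2(64, 16) = 16
  patch.gen = absv(16) = 16
  omega.gen = neg(16) = -16
  tokens.gen = sub(-16, 16) = -32
  south.gen = sub(-32, 16) = -48
  core.gen = sub(-48, 8) = -56

Second demand — change propagation:
  assets.gen: re-runs because gamma.txt -8->-2; new result 2.
  audit.gen: re-runs because assets.gen 8->2; assets.gen 8->2; new result 4.
  west.gen: re-runs because gamma.txt -8->-2; new result 2.
  layout.gen: re-runs because west.gen 8->2; assets.gen 8->2; new result 4.
  delta.gen: re-runs because layout.gen 64->4; audit.gen 16->4; new result 4.
  patch.gen: re-runs because delta.gen 16->4; new result 4.
  omega.gen: re-runs because patch.gen 16->4; new result -4.
  tokens.gen: re-runs because omega.gen -16->-4; delta.gen 16->4; new result -8.
  south.gen: re-runs because tokens.gen -32->-8; delta.gen 16->4; new result -12.
  core.gen: re-runs because south.gen -48->-12; assets.gen 8->2; new result -14.

core.gen now evaluates to -14.
Run set: assets.gen, audit.gen, core.gen, delta.gen, layout.gen, omega.gen, patch.gen, south.gen, tokens.gen, west.gen (10 run).
Changed values: assets.gen, audit.gen, core.gen, delta.gen, gamma.txt, layout.gen, omega.gen, patch.gen, south.gen, tokens.gen, west.gen.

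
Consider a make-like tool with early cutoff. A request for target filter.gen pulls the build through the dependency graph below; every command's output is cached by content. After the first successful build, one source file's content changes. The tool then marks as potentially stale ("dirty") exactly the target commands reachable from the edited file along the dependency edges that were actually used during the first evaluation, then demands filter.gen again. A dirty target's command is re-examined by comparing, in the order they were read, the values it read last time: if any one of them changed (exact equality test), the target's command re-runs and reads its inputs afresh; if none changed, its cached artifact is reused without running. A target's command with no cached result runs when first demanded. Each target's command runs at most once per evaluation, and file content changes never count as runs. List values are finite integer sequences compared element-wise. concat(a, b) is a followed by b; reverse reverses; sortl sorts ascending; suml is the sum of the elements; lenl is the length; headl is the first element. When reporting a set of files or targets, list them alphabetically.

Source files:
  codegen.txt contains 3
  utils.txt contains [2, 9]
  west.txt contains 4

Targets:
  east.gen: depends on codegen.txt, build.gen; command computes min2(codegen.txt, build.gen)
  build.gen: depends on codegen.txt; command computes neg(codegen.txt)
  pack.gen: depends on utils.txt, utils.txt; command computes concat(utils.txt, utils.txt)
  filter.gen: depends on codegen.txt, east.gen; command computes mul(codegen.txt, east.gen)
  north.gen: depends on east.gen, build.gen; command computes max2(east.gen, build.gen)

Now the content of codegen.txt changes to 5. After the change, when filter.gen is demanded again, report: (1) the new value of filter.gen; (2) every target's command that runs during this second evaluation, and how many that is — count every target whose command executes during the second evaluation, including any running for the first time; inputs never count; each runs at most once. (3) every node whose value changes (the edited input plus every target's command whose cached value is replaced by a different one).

Demanding filter.gen again yields -25.
3 target commands run: build.gen, east.gen, filter.gen.
The nodes whose values change: build.gen, codegen.txt, east.gen, filter.gen.

First demand of the output computes:
  build.gen = neg(3) = -3
  east.gen = min2(3, -3) = -3
  filter.gen = mul(3, -3) = -9

After the edit, cleaning proceeds:
  build.gen: a read changed (codegen.txt 3->5) — executes, giving -5.
  east.gen: a read changed (codegen.txt 3->5; build.gen -3->-5) — executes, giving -5.
  filter.gen: a read changed (codegen.txt 3->5; east.gen -3->-5) — executes, giving -25.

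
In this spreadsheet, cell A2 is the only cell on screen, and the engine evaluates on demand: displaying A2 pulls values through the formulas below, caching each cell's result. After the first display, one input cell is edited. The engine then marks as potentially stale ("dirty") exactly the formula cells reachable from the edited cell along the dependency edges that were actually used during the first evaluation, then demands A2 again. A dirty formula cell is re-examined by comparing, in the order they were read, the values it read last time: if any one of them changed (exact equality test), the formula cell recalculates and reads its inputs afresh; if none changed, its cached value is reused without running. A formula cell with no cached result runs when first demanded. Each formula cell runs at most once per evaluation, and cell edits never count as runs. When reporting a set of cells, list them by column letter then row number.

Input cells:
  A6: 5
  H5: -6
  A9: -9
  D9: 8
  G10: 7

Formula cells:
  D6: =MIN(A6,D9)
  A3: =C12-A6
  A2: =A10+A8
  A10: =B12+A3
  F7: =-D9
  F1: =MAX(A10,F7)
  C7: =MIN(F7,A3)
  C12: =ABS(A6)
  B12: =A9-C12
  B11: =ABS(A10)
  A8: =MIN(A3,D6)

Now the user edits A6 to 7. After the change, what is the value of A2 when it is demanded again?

A2 now evaluates to -16.

Initial pass — values computed on the first demand:
  C12 = ABS(5) = 5
  A3 = 5 - 5 = 0
  B12 = -9 - 5 = -14
  A10 = -14 + 0 = -14
  D6 = MIN(5, 8) = 5
  A8 = MIN(0, 5) = 0
  A2 = -14 + 0 = -14

Second demand — change propagation:
  C12: re-runs because A6 5->7; new result 7.
  A3: re-runs because C12 5->7; A6 5->7; new result 0 (unchanged).
  B12: re-runs because C12 5->7; new result -16.
  A10: re-runs because B12 -14->-16; new result -16.
  D6: re-runs because A6 5->7; new result 7.
  A8: re-runs because D6 5->7; new result 0 (unchanged).
  A2: re-runs because A10 -14->-16; new result -16.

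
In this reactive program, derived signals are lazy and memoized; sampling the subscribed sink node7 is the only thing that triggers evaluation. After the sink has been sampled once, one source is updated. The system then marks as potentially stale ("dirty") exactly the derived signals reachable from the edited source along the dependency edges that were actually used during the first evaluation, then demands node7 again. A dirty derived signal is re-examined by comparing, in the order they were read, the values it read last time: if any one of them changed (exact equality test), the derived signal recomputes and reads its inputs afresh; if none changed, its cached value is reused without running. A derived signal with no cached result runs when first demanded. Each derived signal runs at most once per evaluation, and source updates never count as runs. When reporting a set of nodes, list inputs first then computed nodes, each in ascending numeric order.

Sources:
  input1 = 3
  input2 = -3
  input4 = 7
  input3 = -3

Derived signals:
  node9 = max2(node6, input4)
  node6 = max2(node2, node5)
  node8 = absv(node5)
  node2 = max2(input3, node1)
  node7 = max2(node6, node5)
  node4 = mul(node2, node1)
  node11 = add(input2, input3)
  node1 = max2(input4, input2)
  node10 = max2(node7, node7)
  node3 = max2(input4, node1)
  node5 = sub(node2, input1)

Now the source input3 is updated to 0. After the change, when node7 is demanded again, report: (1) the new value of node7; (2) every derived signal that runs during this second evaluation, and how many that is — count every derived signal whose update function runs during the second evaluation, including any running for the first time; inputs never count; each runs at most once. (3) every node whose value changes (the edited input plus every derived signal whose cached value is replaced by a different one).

First demand of the output computes:
  node1 = max2(7, -3) = 7
  node2 = max2(-3, 7) = 7
  node5 = sub(7, 3) = 4
  node6 = max2(7, 4) = 7
  node7 = max2(7, 4) = 7

After the edit, cleaning proceeds:
  node2: a read changed (input3 -3->0) — executes, giving 7 — identical to its old value.
  node5: dirty, but its reads are unchanged (node2 unchanged, input1 unchanged); cached 4 stands.
  node6: dirty, but its reads are unchanged (node2 unchanged, node5 unchanged); cached 7 stands.
  node7: dirty, but its reads are unchanged (node6 unchanged, node5 unchanged); cached 7 stands.

Note the absorption at node2: it re-runs yet its value is the same, leaving the output's value untouched.

Demanding node7 again yields 7.
1 derived signals run: node2.
The nodes whose values change: input3.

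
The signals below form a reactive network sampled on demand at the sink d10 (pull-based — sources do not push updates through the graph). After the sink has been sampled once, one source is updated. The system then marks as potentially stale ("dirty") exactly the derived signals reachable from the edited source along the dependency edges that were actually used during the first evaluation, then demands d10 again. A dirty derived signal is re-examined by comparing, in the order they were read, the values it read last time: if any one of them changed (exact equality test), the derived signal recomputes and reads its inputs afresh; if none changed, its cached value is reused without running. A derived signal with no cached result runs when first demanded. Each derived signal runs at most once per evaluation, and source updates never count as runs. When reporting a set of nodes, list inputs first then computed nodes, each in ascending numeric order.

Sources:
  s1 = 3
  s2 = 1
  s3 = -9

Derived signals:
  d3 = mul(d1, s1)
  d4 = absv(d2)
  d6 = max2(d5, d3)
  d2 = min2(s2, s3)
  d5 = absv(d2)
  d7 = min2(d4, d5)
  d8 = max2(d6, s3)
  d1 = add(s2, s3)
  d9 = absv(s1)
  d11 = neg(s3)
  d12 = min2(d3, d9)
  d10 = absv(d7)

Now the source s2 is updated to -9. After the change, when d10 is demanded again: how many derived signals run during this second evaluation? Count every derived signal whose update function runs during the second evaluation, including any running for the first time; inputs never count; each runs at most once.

Run set: d2 (1 run).
The important point: d2 recomputes to an identical value, and the output ends up unchanged.

Initial pass — values computed on the first demand:
  d2 = min2(1, -9) = -9
  d4 = absv(-9) = 9
  d5 = absv(-9) = 9
  d7 = min2(9, 9) = 9
  d10 = absv(9) = 9

Second demand — change propagation:
  d2: re-runs because s2 1->-9; new result -9 (unchanged).
  d4: re-examined; everything it read last time is the same (d2 unchanged) — cache 9 kept, no run.
  d5: re-examined; everything it read last time is the same (d2 unchanged) — cache 9 kept, no run.
  d7: re-examined; everything it read last time is the same (d4 unchanged, d5 unchanged) — cache 9 kept, no run.
  d10: re-examined; everything it read last time is the same (d7 unchanged) — cache 9 kept, no run.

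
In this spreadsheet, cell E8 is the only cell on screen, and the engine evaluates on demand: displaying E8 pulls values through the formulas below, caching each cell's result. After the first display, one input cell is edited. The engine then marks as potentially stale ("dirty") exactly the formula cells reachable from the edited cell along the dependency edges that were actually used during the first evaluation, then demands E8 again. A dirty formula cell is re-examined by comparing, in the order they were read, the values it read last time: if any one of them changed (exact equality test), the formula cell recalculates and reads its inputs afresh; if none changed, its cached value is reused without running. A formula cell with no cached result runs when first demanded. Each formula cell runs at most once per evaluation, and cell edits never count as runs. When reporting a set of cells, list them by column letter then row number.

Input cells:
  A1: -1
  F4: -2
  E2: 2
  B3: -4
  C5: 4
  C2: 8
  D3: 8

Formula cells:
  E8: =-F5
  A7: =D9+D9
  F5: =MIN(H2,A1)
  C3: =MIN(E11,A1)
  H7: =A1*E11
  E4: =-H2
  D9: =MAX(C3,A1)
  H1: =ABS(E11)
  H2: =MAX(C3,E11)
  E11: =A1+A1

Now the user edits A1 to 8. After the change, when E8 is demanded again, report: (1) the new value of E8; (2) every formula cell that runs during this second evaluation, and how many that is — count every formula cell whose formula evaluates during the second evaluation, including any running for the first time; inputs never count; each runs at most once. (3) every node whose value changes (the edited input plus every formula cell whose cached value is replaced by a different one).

Initial pass — values computed on the first demand:
  E11 = -1 + -1 = -2
  C3 = MIN(-2, -1) = -2
  H2 = MAX(-2, -2) = -2
  F5 = MIN(-2, -1) = -2
  E8 = -(-2) = 2

Second demand — change propagation:
  E11: re-runs because A1 -1->8; A1 -1->8; new result 16.
  C3: re-runs because E11 -2->16; A1 -1->8; new result 8.
  H2: re-runs because C3 -2->8; E11 -2->16; new result 16.
  F5: re-runs because H2 -2->16; A1 -1->8; new result 8.
  E8: re-runs because F5 -2->8; new result -8.

E8 now evaluates to -8.
Run set: C3, E8, E11, F5, H2 (5 run).
Changed values: A1, C3, E8, E11, F5, H2.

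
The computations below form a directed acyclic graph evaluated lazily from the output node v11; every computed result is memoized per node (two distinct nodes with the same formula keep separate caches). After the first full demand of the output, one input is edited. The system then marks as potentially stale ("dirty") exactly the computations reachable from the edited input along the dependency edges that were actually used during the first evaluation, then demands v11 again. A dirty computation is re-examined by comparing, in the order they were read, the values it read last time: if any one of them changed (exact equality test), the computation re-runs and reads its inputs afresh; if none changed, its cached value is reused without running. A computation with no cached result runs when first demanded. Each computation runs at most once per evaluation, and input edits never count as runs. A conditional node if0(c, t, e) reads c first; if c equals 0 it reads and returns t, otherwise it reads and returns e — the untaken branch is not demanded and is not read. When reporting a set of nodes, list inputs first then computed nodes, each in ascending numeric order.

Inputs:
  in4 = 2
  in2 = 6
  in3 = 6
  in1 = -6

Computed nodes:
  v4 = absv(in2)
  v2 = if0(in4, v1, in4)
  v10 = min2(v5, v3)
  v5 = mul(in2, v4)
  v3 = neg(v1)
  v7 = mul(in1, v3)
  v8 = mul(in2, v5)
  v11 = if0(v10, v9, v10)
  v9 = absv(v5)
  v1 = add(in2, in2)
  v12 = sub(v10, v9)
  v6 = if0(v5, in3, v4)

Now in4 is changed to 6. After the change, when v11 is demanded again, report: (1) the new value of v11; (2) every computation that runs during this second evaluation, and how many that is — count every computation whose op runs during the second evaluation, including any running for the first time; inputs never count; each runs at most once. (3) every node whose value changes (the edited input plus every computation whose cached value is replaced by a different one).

First demand of the output computes:
  v1 = add(6, 6) = 12
  v3 = neg(12) = -12
  v4 = absv(6) = 6
  v5 = mul(6, 6) = 36
  v10 = min2(36, -12) = -12
  v11 = if0(v10=-12 -> else branch v10) = -12

After the edit, cleaning proceeds:
  in4 only reaches undemanded nodes; the second demand re-runs nothing.

Note the shortcut — in4 feeds only undemanded nodes, so no recomputation happens.

Demanding v11 again yields -12.
0 computations run: none.
The nodes whose values change: in4.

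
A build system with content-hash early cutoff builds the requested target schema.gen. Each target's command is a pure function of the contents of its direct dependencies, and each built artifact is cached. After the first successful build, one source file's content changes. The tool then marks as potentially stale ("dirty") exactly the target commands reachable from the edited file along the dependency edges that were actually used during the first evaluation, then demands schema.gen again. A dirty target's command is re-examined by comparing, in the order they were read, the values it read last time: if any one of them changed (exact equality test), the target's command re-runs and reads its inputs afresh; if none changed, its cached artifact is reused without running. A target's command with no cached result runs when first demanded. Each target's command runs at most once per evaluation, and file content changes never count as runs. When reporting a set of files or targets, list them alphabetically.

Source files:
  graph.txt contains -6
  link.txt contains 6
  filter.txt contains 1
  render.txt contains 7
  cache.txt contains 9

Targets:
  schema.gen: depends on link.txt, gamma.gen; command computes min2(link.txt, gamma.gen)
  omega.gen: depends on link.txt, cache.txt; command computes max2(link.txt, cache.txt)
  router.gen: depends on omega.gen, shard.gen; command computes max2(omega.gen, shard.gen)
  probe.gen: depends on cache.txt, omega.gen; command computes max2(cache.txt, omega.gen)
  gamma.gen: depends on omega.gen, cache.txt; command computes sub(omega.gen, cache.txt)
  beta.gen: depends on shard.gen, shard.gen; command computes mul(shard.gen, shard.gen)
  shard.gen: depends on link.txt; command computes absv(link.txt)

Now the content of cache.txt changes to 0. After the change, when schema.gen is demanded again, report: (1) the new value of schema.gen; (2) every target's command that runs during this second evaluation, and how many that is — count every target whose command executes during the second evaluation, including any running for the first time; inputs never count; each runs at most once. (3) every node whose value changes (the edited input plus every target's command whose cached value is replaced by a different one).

First evaluation (everything demanded from the output):
  omega.gen = max2(6, 9) = 9
  gamma.gen = sub(9, 9) = 0
  schema.gen = min2(6, 0) = 0

Propagation after the edit:
  omega.gen: runs — cache.txt 9->0; result 6.
  gamma.gen: runs — omega.gen 9->6; cache.txt 9->0; result 6.
  schema.gen: runs — gamma.gen 0->6; result 6.

New value of schema.gen: 6.
Target commands that run: gamma.gen, omega.gen, schema.gen — 3 in total.
Values that change: cache.txt, gamma.gen, omega.gen, schema.gen.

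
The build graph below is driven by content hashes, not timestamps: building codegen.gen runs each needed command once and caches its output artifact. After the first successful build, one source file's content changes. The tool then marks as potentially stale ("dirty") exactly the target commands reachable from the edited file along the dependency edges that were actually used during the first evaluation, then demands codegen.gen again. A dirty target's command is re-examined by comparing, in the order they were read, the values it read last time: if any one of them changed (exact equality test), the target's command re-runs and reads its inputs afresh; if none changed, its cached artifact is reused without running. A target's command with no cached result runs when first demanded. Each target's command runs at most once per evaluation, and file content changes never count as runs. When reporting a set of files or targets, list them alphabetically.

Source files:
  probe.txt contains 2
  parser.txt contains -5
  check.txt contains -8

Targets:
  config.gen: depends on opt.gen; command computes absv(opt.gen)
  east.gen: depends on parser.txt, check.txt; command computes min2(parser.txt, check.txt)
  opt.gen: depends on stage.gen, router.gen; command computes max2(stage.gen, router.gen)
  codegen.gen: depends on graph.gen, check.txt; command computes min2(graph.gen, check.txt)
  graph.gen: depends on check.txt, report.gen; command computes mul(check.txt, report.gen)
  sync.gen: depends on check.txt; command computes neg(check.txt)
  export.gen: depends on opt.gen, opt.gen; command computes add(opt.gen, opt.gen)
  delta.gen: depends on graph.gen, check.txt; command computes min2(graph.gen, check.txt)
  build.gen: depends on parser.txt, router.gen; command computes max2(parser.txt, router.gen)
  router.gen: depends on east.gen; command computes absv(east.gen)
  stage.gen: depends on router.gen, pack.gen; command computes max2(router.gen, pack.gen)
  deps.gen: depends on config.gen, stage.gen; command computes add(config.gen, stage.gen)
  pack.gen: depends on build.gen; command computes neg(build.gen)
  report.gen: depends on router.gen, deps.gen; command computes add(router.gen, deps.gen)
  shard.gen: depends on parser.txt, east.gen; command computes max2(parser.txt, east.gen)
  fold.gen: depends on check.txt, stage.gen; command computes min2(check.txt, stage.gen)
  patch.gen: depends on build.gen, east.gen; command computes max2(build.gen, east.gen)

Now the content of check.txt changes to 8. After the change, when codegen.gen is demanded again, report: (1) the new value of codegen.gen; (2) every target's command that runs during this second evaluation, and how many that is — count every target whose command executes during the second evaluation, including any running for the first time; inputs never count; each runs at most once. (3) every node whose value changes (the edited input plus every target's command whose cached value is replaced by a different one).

Initial pass — values computed on the first demand:
  east.gen = min2(-5, -8) = -8
  router.gen = absv(-8) = 8
  build.gen = max2(-5, 8) = 8
  pack.gen = neg(8) = -8
  stage.gen = max2(8, -8) = 8
  opt.gen = max2(8, 8) = 8
  config.gen = absv(8) = 8
  deps.gen = add(8, 8) = 16
  report.gen = add(8, 16) = 24
  graph.gen = mul(-8, 24) = -192
  codegen.gen = min2(-192, -8) = -192

Second demand — change propagation:
  east.gen: re-runs because check.txt -8->8; new result -5.
  router.gen: re-runs because east.gen -8->-5; new result 5.
  build.gen: re-runs because router.gen 8->5; new result 5.
  pack.gen: re-runs because build.gen 8->5; new result -5.
  stage.gen: re-runs because router.gen 8->5; pack.gen -8->-5; new result 5.
  opt.gen: re-runs because stage.gen 8->5; router.gen 8->5; new result 5.
  config.gen: re-runs because opt.gen 8->5; new result 5.
  deps.gen: re-runs because config.gen 8->5; stage.gen 8->5; new result 10.
  report.gen: re-runs because router.gen 8->5; deps.gen 16->10; new result 15.
  graph.gen: re-runs because check.txt -8->8; report.gen 24->15; new result 120.
  codegen.gen: re-runs because graph.gen -192->120; check.txt -8->8; new result 8.

codegen.gen now evaluates to 8.
Run set: build.gen, codegen.gen, config.gen, deps.gen, east.gen, graph.gen, opt.gen, pack.gen, report.gen, router.gen, stage.gen (11 run).
Changed values: build.gen, check.txt, codegen.gen, config.gen, deps.gen, east.gen, graph.gen, opt.gen, pack.gen, report.gen, router.gen, stage.gen.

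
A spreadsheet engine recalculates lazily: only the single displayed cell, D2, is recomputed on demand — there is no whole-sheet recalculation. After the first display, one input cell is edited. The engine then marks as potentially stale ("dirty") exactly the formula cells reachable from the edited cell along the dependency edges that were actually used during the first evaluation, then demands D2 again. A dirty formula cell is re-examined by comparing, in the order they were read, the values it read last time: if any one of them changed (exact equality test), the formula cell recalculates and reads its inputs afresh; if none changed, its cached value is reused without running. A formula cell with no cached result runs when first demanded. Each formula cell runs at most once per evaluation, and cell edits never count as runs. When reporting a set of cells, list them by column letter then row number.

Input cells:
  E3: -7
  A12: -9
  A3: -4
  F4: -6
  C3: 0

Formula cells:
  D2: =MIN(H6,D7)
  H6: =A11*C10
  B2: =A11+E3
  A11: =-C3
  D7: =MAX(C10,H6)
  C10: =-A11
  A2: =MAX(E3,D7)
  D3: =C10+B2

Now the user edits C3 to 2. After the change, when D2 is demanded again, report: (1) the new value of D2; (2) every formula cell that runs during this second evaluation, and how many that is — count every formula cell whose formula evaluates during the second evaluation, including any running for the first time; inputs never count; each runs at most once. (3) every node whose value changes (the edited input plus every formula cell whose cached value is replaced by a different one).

New value of D2: -4.
Formula cells that run: A11, C10, D2, D7, H6 — 5 in total.
Values that change: A11, C3, C10, D2, D7, H6.

First evaluation (everything demanded from the output):
  A11 = -(0) = 0
  C10 = -(0) = 0
  H6 = 0 * 0 = 0
  D7 = MAX(0, 0) = 0
  D2 = MIN(0, 0) = 0

Propagation after the edit:
  A11: runs — C3 0->2; result -2.
  C10: runs — A11 0->-2; result 2.
  H6: runs — A11 0->-2; C10 0->2; result -4.
  D7: runs — C10 0->2; H6 0->-4; result 2.
  D2: runs — H6 0->-4; D7 0->2; result -4.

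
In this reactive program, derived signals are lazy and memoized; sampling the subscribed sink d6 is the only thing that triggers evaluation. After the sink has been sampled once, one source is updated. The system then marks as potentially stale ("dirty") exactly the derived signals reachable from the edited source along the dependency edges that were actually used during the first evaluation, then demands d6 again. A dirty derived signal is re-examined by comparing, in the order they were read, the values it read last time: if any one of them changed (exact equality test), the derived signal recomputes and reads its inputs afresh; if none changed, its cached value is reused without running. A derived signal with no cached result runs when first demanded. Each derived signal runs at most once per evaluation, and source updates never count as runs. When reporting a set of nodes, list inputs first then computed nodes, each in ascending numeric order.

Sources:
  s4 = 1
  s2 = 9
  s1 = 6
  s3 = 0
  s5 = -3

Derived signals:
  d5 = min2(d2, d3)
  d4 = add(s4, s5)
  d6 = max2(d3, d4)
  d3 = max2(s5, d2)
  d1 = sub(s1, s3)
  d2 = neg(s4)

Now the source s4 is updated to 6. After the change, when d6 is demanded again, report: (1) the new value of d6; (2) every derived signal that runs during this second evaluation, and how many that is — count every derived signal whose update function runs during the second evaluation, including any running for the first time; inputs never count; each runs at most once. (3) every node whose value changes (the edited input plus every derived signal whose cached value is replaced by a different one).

First demand of the output computes:
  d2 = neg(1) = -1
  d3 = max2(-3, -1) = -1
  d4 = add(1, -3) = -2
  d6 = max2(-1, -2) = -1

After the edit, cleaning proceeds:
  d2: a read changed (s4 1->6) — executes, giving -6.
  d3: a read changed (d2 -1->-6) — executes, giving -3.
  d4: a read changed (s4 1->6) — executes, giving 3.
  d6: a read changed (d3 -1->-3; d4 -2->3) — executes, giving 3.

Demanding d6 again yields 3.
4 derived signals run: d2, d3, d4, d6.
The nodes whose values change: s4, d2, d3, d4, d6.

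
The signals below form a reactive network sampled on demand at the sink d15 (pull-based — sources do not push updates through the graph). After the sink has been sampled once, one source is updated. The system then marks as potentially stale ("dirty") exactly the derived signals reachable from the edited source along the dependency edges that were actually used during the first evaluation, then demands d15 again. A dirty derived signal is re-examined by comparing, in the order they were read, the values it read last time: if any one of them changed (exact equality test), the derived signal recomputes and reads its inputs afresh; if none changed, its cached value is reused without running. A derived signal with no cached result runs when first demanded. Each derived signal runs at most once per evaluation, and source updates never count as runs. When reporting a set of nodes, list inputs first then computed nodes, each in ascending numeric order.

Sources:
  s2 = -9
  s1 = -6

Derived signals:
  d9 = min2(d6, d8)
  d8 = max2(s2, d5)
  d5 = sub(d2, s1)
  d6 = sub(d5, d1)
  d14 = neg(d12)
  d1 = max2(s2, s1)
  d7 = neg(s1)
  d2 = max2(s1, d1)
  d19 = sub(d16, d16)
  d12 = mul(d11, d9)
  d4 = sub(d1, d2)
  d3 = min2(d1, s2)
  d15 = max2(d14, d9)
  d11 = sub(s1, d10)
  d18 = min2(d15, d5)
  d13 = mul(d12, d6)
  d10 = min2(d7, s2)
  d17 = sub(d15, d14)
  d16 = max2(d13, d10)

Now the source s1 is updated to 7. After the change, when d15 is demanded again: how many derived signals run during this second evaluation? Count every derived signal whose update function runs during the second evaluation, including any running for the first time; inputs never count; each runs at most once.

Run set: d1, d2, d5, d6, d7, d9, d10, d11, d12, d14, d15 (11 run).
The important point: at d8 every value read last time is unchanged, so the dirty flag clears without a run.

Initial pass — values computed on the first demand:
  d1 = max2(-9, -6) = -6
  d2 = max2(-6, -6) = -6
  d5 = sub(-6, -6) = 0
  d6 = sub(0, -6) = 6
  d7 = neg(-6) = 6
  d8 = max2(-9, 0) = 0
  d9 = min2(6, 0) = 0
  d10 = min2(6, -9) = -9
  d11 = sub(-6, -9) = 3
  d12 = mul(3, 0) = 0
  d14 = neg(0) = 0
  d15 = max2(0, 0) = 0

Second demand — change propagation:
  d1: re-runs because s1 -6->7; new result 7.
  d2: re-runs because s1 -6->7; d1 -6->7; new result 7.
  d5: re-runs because d2 -6->7; s1 -6->7; new result 0 (unchanged).
  d6: re-runs because d1 -6->7; new result -7.
  d7: re-runs because s1 -6->7; new result -7.
  d8: re-examined; everything it read last time is the same (s2 unchanged, d5 unchanged) — cache 0 kept, no run.
  d9: re-runs because d6 6->-7; new result -7.
  d10: re-runs because d7 6->-7; new result -9 (unchanged).
  d11: re-runs because s1 -6->7; new result 16.
  d12: re-runs because d11 3->16; d9 0->-7; new result -112.
  d14: re-runs because d12 0->-112; new result 112.
  d15: re-runs because d14 0->112; d9 0->-7; new result 112.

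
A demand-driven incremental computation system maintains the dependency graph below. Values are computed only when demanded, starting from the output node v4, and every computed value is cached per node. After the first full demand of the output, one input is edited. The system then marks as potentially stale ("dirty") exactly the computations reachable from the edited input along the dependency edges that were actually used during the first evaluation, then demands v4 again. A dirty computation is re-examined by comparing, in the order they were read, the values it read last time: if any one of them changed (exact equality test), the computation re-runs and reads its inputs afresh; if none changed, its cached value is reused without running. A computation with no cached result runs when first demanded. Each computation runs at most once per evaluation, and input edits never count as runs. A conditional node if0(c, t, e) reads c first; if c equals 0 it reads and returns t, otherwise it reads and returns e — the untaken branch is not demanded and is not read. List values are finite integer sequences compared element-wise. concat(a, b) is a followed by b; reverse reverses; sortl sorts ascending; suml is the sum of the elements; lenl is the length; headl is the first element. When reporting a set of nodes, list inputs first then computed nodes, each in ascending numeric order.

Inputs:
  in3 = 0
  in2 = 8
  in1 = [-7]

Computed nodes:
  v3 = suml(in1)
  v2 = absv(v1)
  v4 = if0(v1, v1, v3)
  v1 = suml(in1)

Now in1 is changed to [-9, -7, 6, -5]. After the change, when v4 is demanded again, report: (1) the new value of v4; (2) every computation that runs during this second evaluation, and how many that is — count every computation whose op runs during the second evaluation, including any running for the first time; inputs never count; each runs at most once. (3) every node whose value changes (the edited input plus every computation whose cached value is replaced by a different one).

New value of v4: -15.
Computations that run: v1, v3, v4 — 3 in total.
Values that change: in1, v1, v3, v4.

First evaluation (everything demanded from the output):
  v1 = suml([-7]) = -7
  v3 = suml([-7]) = -7
  v4 = if0(v1=-7 -> else branch v3) = -7

Propagation after the edit:
  v1: runs — in1 [-7]->[-9, -7, 6, -5]; result -15.
  v3: runs — in1 [-7]->[-9, -7, 6, -5]; result -15.
  v4: runs — v1 -7->-15; v3 -7->-15; result -15.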